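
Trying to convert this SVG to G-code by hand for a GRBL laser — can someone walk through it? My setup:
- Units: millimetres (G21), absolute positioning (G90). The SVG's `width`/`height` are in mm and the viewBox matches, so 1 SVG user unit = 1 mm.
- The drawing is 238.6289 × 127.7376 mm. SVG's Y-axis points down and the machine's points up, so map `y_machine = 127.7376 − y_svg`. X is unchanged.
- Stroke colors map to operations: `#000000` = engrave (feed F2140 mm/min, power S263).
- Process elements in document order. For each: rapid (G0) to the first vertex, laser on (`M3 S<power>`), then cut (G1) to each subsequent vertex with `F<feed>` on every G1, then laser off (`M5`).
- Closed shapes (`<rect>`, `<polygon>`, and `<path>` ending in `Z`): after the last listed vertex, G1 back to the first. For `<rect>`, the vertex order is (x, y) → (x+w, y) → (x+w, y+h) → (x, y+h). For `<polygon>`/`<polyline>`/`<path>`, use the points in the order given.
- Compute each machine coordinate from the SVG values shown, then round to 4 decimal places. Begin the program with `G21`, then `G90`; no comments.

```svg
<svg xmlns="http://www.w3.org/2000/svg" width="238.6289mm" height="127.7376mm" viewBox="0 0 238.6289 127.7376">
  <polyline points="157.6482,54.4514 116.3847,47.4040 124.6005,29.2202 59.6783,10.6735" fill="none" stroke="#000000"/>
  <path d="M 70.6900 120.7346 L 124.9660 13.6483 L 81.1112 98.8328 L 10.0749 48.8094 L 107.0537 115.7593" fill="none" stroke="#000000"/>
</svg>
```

Since the viewBox matches the mm dimensions, user units are millimetres directly. The only transform is the Y-flip y_m = 127.7376 − y_svg.

Shape 1 is a open polyline drawn with `<polyline>`. Its stroke #000000 means engrave at S263, F2140. After flipping Y the toolpath is (157.6482,73.2862) → (116.3847,80.3336) → (124.6005,98.5174) → (59.6783,117.0641).

Shape 2 is a open polyline drawn with `<path>`. Its stroke #000000 means engrave at S263, F2140. After flipping Y the toolpath is (70.6900,7.0030) → (124.9660,114.0893) → (81.1112,28.9048) → (10.0749,78.9282) → (107.0537,11.9783).

G21
G90
G0 X157.6482 Y73.2862
M3 S263
G1 X116.3847 Y80.3336 F2140
G1 X124.6005 Y98.5174 F2140
G1 X59.6783 Y117.0641 F2140
M5
G0 X70.6900 Y7.0030
M3 S263
G1 X124.9660 Y114.0893 F2140
G1 X81.1112 Y28.9048 F2140
G1 X10.0749 Y78.9282 F2140
G1 X107.0537 Y11.9783 F2140
M5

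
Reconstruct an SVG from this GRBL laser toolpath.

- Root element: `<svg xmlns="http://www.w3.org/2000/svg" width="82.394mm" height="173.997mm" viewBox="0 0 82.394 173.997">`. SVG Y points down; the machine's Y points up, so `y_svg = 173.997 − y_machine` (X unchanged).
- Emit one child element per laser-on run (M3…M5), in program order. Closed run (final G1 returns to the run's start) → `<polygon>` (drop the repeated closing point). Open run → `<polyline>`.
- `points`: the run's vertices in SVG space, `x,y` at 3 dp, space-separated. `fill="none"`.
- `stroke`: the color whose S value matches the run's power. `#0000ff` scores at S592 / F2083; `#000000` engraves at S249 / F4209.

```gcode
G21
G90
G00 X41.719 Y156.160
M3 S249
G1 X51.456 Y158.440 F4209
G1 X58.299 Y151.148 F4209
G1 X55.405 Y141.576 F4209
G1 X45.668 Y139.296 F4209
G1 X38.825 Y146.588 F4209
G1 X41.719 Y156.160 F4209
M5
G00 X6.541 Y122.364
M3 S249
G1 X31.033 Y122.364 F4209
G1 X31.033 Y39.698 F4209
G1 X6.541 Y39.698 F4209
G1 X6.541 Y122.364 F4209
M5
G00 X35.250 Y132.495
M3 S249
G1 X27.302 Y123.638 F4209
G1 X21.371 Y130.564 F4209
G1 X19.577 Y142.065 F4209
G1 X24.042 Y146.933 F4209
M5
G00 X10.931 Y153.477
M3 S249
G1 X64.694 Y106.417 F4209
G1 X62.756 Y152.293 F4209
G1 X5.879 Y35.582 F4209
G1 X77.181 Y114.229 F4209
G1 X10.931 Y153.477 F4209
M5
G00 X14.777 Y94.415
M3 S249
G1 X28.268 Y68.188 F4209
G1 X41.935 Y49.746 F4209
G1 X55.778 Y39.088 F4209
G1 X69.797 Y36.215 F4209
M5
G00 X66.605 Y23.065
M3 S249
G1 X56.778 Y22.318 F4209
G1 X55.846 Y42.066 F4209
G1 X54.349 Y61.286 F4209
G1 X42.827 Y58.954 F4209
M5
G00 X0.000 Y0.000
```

<svg xmlns="http://www.w3.org/2000/svg" width="82.394mm" height="173.997mm" viewBox="0 0 82.394 173.997">
  <polygon points="41.719,17.837 51.456,15.557 58.299,22.849 55.405,32.421 45.668,34.701 38.825,27.409" fill="none" stroke="#000000"/>
  <polygon points="6.541,51.633 31.033,51.633 31.033,134.299 6.541,134.299" fill="none" stroke="#000000"/>
  <polyline points="35.250,41.502 27.302,50.359 21.371,43.433 19.577,31.932 24.042,27.064" fill="none" stroke="#000000"/>
  <polygon points="10.931,20.520 64.694,67.580 62.756,21.704 5.879,138.415 77.181,59.768" fill="none" stroke="#000000"/>
  <polyline points="14.777,79.582 28.268,105.809 41.935,124.251 55.778,134.909 69.797,137.782" fill="none" stroke="#000000"/>
  <polyline points="66.605,150.932 56.778,151.679 55.846,131.931 54.349,112.711 42.827,115.043" fill="none" stroke="#000000"/>
</svg>

Each laser-on run becomes one SVG element. Flip Y back into SVG space with y_svg = 173.997 − y_machine. Every run uses S249, so all elements get stroke `#000000` (engrave).

Run 1: The run returns to its start, so emit a `<polygon>` with points (Y-flipped): 41.719,17.837 51.456,15.557 58.299,22.849 55.405,32.421 45.668,34.701 38.825,27.409.

Run 2: The run returns to its start, so emit a `<polygon>` with points (Y-flipped): 6.541,51.633 31.033,51.633 31.033,134.299 6.541,134.299.

Run 3: The run is open, so emit a `<polyline>` with points (Y-flipped): 35.250,41.502 27.302,50.359 21.371,43.433 19.577,31.932 24.042,27.064.

Run 4: The run returns to its start, so emit a `<polygon>` with points (Y-flipped): 10.931,20.520 64.694,67.580 62.756,21.704 5.879,138.415 77.181,59.768.

Run 5: The run is open, so emit a `<polyline>` with points (Y-flipped): 14.777,79.582 28.268,105.809 41.935,124.251 55.778,134.909 69.797,137.782.

Run 6: The run is open, so emit a `<polyline>` with points (Y-flipped): 66.605,150.932 56.778,151.679 55.846,131.931 54.349,112.711 42.827,115.043.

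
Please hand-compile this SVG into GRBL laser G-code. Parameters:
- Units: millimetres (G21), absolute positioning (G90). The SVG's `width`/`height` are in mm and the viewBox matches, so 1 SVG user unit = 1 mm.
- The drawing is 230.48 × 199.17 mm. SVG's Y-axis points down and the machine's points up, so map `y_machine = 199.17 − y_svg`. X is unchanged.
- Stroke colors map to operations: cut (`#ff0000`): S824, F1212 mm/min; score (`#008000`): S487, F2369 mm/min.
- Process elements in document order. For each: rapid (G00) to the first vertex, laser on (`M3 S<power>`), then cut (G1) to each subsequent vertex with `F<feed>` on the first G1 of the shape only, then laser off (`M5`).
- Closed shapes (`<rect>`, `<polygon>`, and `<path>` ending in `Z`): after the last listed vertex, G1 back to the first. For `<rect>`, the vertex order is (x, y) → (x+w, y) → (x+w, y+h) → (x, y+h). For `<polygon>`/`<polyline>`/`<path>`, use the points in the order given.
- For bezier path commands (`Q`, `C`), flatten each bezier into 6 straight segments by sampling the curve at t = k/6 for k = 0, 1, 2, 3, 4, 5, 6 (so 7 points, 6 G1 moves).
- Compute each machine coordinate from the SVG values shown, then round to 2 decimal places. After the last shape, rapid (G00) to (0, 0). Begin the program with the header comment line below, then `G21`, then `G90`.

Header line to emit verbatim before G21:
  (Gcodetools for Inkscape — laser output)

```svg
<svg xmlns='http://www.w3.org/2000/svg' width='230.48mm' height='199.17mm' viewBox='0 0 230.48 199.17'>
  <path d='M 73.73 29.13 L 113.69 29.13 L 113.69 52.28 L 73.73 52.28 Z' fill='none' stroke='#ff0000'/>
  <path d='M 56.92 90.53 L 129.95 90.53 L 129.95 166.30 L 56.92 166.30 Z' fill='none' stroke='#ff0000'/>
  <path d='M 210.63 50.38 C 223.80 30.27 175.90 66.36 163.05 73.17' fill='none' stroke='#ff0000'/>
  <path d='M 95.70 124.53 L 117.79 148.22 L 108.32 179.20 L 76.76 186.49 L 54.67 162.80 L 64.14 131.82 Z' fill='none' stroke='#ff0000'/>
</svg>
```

(Gcodetools for Inkscape — laser output)
G21
G90
G00 X73.73 Y170.04
M3 S824
G1 X113.69 Y170.04 F1212
G1 X113.69 Y146.89
G1 X73.73 Y146.89
G1 X73.73 Y170.04
M5
G00 X56.92 Y108.64
M3 S824
G1 X129.95 Y108.64 F1212
G1 X129.95 Y32.87
G1 X56.92 Y32.87
G1 X56.92 Y108.64
M5
G00 X210.63 Y148.79
M3 S824
G1 X212.57 Y154.56 F1212
G1 X207.00 Y153.33
G1 X196.60 Y147.49
G1 X184.02 Y139.40
G1 X171.95 Y131.45
G1 X163.05 Y126.00
M5
G00 X95.70 Y74.64
M3 S824
G1 X117.79 Y50.95 F1212
G1 X108.32 Y19.97
G1 X76.76 Y12.68
G1 X54.67 Y36.37
G1 X64.14 Y67.35
G1 X95.70 Y74.64
M5
G00 X0.00 Y0.00

1 u = 1 mm; y_m = 199.17 − y.

[1] `<path>` rectangle, #ff0000→cut S824 F1212: (73.73,170.04) → (113.69,170.04) → (113.69,146.89) → (73.73,146.89) → (73.73,170.04) (closed)

[2] `<path>` rectangle, #ff0000→cut S824 F1212: (56.92,108.64) → (129.95,108.64) → (129.95,32.87) → (56.92,32.87) → (56.92,108.64) (closed)

[3] `<path>` cubic bezier, #ff0000→cut S824 F1212: (210.63,148.79) → (212.57,154.56) → (207.00,153.33) → (196.60,147.49) → (184.02,139.40) → (171.95,131.45) → (163.05,126.00)

[4] `<path>` regular polygon, #ff0000→cut S824 F1212: (95.70,74.64) → (117.79,50.95) → (108.32,19.97) → (76.76,12.68) → (54.67,36.37) → (64.14,67.35) → (95.70,74.64) (closed)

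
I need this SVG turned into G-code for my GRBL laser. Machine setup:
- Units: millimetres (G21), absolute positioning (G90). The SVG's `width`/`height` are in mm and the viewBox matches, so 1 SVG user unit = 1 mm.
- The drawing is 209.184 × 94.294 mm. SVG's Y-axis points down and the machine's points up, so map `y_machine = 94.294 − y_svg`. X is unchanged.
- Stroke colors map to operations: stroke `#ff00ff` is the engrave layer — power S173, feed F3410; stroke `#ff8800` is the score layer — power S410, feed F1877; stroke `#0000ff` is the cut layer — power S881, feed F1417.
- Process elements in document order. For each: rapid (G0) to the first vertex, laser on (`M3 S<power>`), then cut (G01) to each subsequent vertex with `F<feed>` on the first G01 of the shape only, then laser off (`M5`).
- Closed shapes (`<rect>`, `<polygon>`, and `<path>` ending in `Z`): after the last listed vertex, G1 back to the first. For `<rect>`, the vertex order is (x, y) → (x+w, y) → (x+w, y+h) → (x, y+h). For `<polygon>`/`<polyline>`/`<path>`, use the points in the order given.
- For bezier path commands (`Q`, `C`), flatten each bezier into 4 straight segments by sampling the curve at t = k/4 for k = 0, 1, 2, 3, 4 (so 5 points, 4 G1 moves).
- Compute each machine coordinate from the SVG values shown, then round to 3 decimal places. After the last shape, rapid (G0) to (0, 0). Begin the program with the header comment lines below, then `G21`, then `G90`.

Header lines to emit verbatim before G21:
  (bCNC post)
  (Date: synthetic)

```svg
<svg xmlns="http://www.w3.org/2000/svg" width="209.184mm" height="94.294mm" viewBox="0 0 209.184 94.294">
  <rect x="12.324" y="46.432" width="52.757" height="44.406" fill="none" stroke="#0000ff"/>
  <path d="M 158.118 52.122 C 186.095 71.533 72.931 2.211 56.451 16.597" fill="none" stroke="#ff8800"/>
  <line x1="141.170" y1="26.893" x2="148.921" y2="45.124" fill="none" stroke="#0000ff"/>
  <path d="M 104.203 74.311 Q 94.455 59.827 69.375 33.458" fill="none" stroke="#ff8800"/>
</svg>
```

Since the viewBox matches the mm dimensions, user units are millimetres directly. The only transform is the Y-flip y_m = 94.294 − y_svg.

Shape 1 is a rectangle drawn with `<rect>`. Its stroke #0000ff means cut at S881, F1417. After flipping Y the toolpath is (12.324,47.862) → (65.081,47.862) → (65.081,3.456) → (12.324,3.456) → (12.324,47.862), returning to the start.

Shape 2 is a cubic bezier drawn with `<path>`. Its stroke #ff8800 means score at S410, F1877. After flipping Y the toolpath is (158.118,42.172) → (156.353,41.557) → (123.956,58.050) → (83.223,75.486) → (56.451,77.697).

Shape 3 is a line segment drawn with `<line>`. Its stroke #0000ff means cut at S881, F1417. After flipping Y the toolpath is (141.170,67.401) → (148.921,49.170).

Shape 4 is a quadratic bezier drawn with `<path>`. Its stroke #ff8800 means score at S410, F1877. After flipping Y the toolpath is (104.203,19.983) → (98.371,27.968) → (90.622,37.438) → (80.957,48.394) → (69.375,60.836).

(bCNC post)
(Date: synthetic)
G21
G90
G0 X12.324 Y47.862
M3 S881
G01 X65.081 Y47.862 F1417
G01 X65.081 Y3.456
G01 X12.324 Y3.456
G01 X12.324 Y47.862
M5
G0 X158.118 Y42.172
M3 S410
G01 X156.353 Y41.557 F1877
G01 X123.956 Y58.050
G01 X83.223 Y75.486
G01 X56.451 Y77.697
M5
G0 X141.170 Y67.401
M3 S881
G01 X148.921 Y49.170 F1417
M5
G0 X104.203 Y19.983
M3 S410
G01 X98.371 Y27.968 F1877
G01 X90.622 Y37.438
G01 X80.957 Y48.394
G01 X69.375 Y60.836
M5
G0 X0.000 Y0.000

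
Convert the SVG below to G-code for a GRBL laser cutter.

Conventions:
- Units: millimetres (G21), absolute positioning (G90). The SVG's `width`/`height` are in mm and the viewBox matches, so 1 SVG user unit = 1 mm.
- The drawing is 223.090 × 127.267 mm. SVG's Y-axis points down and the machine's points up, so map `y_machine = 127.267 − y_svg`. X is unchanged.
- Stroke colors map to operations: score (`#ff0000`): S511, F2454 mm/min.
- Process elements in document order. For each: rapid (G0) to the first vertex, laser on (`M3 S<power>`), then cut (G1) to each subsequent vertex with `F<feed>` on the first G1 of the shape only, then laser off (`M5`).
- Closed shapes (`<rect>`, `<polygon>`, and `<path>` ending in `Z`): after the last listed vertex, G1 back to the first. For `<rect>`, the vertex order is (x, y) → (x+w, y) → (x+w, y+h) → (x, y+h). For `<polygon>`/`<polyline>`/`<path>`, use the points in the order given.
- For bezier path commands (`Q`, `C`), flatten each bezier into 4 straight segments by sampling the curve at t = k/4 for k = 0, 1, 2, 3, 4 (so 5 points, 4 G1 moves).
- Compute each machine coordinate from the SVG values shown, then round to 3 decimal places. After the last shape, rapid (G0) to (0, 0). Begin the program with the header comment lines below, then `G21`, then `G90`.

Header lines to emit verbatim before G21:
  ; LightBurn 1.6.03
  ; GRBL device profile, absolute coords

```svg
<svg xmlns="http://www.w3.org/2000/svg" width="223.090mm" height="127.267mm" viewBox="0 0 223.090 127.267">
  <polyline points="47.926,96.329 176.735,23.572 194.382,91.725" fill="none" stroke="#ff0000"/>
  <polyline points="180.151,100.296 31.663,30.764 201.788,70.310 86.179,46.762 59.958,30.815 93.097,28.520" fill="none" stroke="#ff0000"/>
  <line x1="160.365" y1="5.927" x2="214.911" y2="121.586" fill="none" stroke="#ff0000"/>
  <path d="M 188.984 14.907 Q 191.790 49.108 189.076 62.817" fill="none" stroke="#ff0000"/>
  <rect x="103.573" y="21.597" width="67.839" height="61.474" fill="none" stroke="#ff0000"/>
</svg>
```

Since the viewBox matches the mm dimensions, user units are millimetres directly. The only transform is the Y-flip y_m = 127.267 − y_svg.

Shape 1 is a open polyline drawn with `<polyline>`. Its stroke #ff0000 means score at S511, F2454. After flipping Y the toolpath is (47.926,30.938) → (176.735,103.695) → (194.382,35.542).

Shape 2 is a open polyline drawn with `<polyline>`. Its stroke #ff0000 means score at S511, F2454. After flipping Y the toolpath is (180.151,26.971) → (31.663,96.503) → (201.788,56.957) → (86.179,80.505) → (59.958,96.452) → (93.097,98.747).

Shape 3 is a line segment drawn with `<line>`. Its stroke #ff0000 means score at S511, F2454. After flipping Y the toolpath is (160.365,121.340) → (214.911,5.681).

Shape 4 is a quadratic bezier drawn with `<path>`. Its stroke #ff0000 means score at S511, F2454. After flipping Y the toolpath is (188.984,112.360) → (190.042,96.540) → (190.410,83.282) → (190.088,72.585) → (189.076,64.450).

Shape 5 is a rectangle drawn with `<rect>`. Its stroke #ff0000 means score at S511, F2454. After flipping Y the toolpath is (103.573,105.670) → (171.412,105.670) → (171.412,44.196) → (103.573,44.196) → (103.573,105.670), returning to the start.

; LightBurn 1.6.03
; GRBL device profile, absolute coords
G21
G90
G0 X47.926 Y30.938
M3 S511
G1 X176.735 Y103.695 F2454
G1 X194.382 Y35.542
M5
G0 X180.151 Y26.971
M3 S511
G1 X31.663 Y96.503 F2454
G1 X201.788 Y56.957
G1 X86.179 Y80.505
G1 X59.958 Y96.452
G1 X93.097 Y98.747
M5
G0 X160.365 Y121.340
M3 S511
G1 X214.911 Y5.681 F2454
M5
G0 X188.984 Y112.360
M3 S511
G1 X190.042 Y96.540 F2454
G1 X190.410 Y83.282
G1 X190.088 Y72.585
G1 X189.076 Y64.450
M5
G0 X103.573 Y105.670
M3 S511
G1 X171.412 Y105.670 F2454
G1 X171.412 Y44.196
G1 X103.573 Y44.196
G1 X103.573 Y105.670
M5
G0 X0.000 Y0.000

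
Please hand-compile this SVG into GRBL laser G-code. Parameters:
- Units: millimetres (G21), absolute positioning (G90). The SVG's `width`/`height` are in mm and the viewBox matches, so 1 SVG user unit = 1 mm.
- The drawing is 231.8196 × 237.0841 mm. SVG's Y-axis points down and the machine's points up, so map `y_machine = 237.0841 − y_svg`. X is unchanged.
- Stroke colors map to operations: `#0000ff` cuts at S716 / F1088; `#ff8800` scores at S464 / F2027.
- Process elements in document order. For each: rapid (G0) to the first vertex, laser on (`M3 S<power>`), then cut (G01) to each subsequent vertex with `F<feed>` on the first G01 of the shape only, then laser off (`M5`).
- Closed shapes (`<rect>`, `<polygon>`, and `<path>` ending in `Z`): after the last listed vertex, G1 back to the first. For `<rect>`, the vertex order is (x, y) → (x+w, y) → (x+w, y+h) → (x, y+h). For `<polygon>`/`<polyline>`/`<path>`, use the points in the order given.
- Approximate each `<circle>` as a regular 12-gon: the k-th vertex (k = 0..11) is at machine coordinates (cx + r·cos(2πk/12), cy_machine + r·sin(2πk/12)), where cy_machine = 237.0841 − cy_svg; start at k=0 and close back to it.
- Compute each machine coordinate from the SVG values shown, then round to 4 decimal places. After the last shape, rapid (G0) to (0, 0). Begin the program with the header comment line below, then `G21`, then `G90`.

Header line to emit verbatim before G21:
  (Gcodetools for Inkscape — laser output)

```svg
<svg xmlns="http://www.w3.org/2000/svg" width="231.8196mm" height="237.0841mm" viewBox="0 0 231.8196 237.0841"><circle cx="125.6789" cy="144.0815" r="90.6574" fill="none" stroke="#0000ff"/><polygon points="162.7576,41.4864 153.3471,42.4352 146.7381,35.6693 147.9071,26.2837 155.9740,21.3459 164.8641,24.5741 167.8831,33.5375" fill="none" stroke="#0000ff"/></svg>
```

(Gcodetools for Inkscape — laser output)
G21
G90
G0 X216.3363 Y93.0026
M3 S716
G01 X204.1905 Y138.3313 F1088
G01 X171.0076 Y171.5142
G01 X125.6789 Y183.6600
G01 X80.3502 Y171.5142
G01 X47.1673 Y138.3313
G01 X35.0215 Y93.0026
G01 X47.1673 Y47.6739
G01 X80.3502 Y14.4910
G01 X125.6789 Y2.3452
G01 X171.0076 Y14.4910
G01 X204.1905 Y47.6739
G01 X216.3363 Y93.0026
M5
G0 X162.7576 Y195.5977
M3 S716
G01 X153.3471 Y194.6489 F1088
G01 X146.7381 Y201.4148
G01 X147.9071 Y210.8004
G01 X155.9740 Y215.7382
G01 X164.8641 Y212.5100
G01 X167.8831 Y203.5466
G01 X162.7576 Y195.5977
M5
G0 X0.0000 Y0.0000

1 u = 1 mm; y_m = 237.0841 − y.

[1] `<circle>` circle, #0000ff→cut S716 F1088: (216.3363,93.0026) → (204.1905,138.3313) → (171.0076,171.5142) → (125.6789,183.6600) → (80.3502,171.5142) → (47.1673,138.3313) → (35.0215,93.0026) → (47.1673,47.6739) → (80.3502,14.4910) → (125.6789,2.3452) → (171.0076,14.4910) → (204.1905,47.6739) → (216.3363,93.0026) (closed)

[2] `<polygon>` regular polygon, #0000ff→cut S716 F1088: (162.7576,195.5977) → (153.3471,194.6489) → (146.7381,201.4148) → (147.9071,210.8004) → (155.9740,215.7382) → (164.8641,212.5100) → (167.8831,203.5466) → (162.7576,195.5977) (closed)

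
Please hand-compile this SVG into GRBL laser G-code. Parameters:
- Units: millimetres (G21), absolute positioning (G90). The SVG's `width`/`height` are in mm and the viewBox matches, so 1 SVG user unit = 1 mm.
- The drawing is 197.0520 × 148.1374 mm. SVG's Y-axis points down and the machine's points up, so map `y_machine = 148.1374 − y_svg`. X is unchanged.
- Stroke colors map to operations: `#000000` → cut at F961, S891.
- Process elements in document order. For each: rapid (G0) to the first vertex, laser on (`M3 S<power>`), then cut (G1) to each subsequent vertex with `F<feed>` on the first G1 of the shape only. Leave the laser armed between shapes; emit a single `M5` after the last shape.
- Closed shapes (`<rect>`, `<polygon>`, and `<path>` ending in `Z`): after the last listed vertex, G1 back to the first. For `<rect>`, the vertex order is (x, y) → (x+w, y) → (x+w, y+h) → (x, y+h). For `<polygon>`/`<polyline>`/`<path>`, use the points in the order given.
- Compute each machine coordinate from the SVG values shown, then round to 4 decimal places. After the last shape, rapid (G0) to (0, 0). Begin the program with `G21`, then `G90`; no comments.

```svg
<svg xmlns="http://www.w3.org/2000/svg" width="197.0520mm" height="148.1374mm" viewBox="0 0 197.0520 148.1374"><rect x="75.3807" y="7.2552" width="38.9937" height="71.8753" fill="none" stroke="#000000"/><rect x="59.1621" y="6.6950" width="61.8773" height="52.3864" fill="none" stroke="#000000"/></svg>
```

G21
G90
G0 X75.3807 Y140.8822
M3 S891
G1 X114.3744 Y140.8822 F961
G1 X114.3744 Y69.0069
G1 X75.3807 Y69.0069
G1 X75.3807 Y140.8822
G0 X59.1621 Y141.4424
M3 S891
G1 X121.0394 Y141.4424 F961
G1 X121.0394 Y89.0560
G1 X59.1621 Y89.0560
G1 X59.1621 Y141.4424
M5
G0 X0.0000 Y0.0000

Since the viewBox matches the mm dimensions, user units are millimetres directly. The only transform is the Y-flip y_m = 148.1374 − y_svg.

Shape 1 is a rectangle drawn with `<rect>`. Its stroke #000000 means cut at S891, F961. After flipping Y the toolpath is (75.3807,140.8822) → (114.3744,140.8822) → (114.3744,69.0069) → (75.3807,69.0069) → (75.3807,140.8822), returning to the start.

Shape 2 is a rectangle drawn with `<rect>`. Its stroke #000000 means cut at S891, F961. After flipping Y the toolpath is (59.1621,141.4424) → (121.0394,141.4424) → (121.0394,89.0560) → (59.1621,89.0560) → (59.1621,141.4424), returning to the start.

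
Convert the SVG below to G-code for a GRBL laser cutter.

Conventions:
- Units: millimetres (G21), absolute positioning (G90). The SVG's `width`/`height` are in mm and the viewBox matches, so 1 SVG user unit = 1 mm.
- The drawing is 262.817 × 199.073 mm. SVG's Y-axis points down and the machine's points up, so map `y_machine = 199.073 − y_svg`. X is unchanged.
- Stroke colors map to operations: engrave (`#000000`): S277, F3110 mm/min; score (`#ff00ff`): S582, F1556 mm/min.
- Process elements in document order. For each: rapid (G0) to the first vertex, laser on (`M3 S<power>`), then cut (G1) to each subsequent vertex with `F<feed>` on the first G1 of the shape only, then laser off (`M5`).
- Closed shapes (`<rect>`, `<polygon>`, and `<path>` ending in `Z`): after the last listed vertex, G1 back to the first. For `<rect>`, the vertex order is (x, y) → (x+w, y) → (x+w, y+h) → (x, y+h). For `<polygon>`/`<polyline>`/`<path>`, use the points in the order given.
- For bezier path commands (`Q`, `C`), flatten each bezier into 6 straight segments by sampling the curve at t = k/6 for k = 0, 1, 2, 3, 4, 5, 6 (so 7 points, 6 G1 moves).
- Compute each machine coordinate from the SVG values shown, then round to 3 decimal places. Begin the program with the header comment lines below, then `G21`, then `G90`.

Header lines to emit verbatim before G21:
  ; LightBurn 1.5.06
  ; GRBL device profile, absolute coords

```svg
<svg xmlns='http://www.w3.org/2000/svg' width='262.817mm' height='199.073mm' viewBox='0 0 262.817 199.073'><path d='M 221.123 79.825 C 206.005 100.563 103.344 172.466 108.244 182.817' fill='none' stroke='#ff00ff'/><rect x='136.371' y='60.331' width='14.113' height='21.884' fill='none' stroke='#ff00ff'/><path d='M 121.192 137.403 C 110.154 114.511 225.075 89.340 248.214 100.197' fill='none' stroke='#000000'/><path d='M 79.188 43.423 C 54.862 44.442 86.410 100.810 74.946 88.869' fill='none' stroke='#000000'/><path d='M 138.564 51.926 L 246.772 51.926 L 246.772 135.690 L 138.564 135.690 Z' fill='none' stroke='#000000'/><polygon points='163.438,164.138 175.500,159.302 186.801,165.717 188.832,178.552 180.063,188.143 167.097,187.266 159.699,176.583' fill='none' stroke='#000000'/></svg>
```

; LightBurn 1.5.06
; GRBL device profile, absolute coords
G21
G90
G0 X221.123 Y119.248
M3 S582
G1 X207.172 Y105.137 F1556
G1 X184.050 Y85.630
G1 X157.177 Y63.857
G1 X131.972 Y42.950
G1 X113.854 Y26.039
G1 X108.244 Y16.256
M5
G0 X136.371 Y138.742
M3 S582
G1 X150.484 Y138.742 F1556
G1 X150.484 Y116.858
G1 X136.371 Y116.858
G1 X136.371 Y138.742
M5
G0 X121.192 Y61.670
M3 S277
G1 X125.162 Y73.129 F3110
G1 X144.076 Y83.903
G1 X171.887 Y92.929
G1 X202.545 Y99.142
G1 X230.004 Y101.480
G1 X248.214 Y98.876
M5
G0 X79.188 Y155.650
M3 S277
G1 X71.223 Y151.101 F3110
G1 X69.824 Y140.761
G1 X72.244 Y128.067
G1 X75.735 Y116.453
G1 X77.551 Y109.353
G1 X74.946 Y110.204
M5
G0 X138.564 Y147.147
M3 S277
G1 X246.772 Y147.147 F3110
G1 X246.772 Y63.383
G1 X138.564 Y63.383
G1 X138.564 Y147.147
M5
G0 X163.438 Y34.935
M3 S277
G1 X175.500 Y39.771 F3110
G1 X186.801 Y33.356
G1 X188.832 Y20.521
G1 X180.063 Y10.930
G1 X167.097 Y11.807
G1 X159.699 Y22.490
G1 X163.438 Y34.935
M5

viewBox `0 0 262.817 199.073` with mm width/height → 1 unit = 1 mm. Flip: y_m = 199.073 − y_svg.

**Shape 1** — `<path>` cubic bezier, stroke `#ff00ff` → score (S582, F1556). Control points (SVG): P0=(221.123,79.825), P1=(206.005,100.563), P2=(103.344,172.466), P3=(108.244,182.817); sampled at t=k/6. Machine vertices: (221.123,119.248) → (207.172,105.137) → (184.050,85.630) → (157.177,63.857) → (131.972,42.950) → (113.854,26.039) → (108.244,16.256). Open path.

**Shape 2** — `<rect>` rectangle, stroke `#ff00ff` → score (S582, F1556). Machine vertices: (136.371,138.742) → (150.484,138.742) → (150.484,116.858) → (136.371,116.858) → (136.371,138.742). Closed: final G1 returns to the first vertex.

**Shape 3** — `<path>` cubic bezier, stroke `#000000` → engrave (S277, F3110). Control points (SVG): P0=(121.192,137.403), P1=(110.154,114.511), P2=(225.075,89.340), P3=(248.214,100.197); sampled at t=k/6. Machine vertices: (121.192,61.670) → (125.162,73.129) → (144.076,83.903) → (171.887,92.929) → (202.545,99.142) → (230.004,101.480) → (248.214,98.876). Open path.

**Shape 4** — `<path>` cubic bezier, stroke `#000000` → engrave (S277, F3110). Control points (SVG): P0=(79.188,43.423), P1=(54.862,44.442), P2=(86.410,100.810), P3=(74.946,88.869); sampled at t=k/6. Machine vertices: (79.188,155.650) → (71.223,151.101) → (69.824,140.761) → (72.244,128.067) → (75.735,116.453) → (77.551,109.353) → (74.946,110.204). Open path.

**Shape 5** — `<path>` rectangle, stroke `#000000` → engrave (S277, F3110). Machine vertices: (138.564,147.147) → (246.772,147.147) → (246.772,63.383) → (138.564,63.383) → (138.564,147.147). Closed: final G1 returns to the first vertex.

**Shape 6** — `<polygon>` regular polygon, stroke `#000000` → engrave (S277, F3110). Machine vertices: (163.438,34.935) → (175.500,39.771) → (186.801,33.356) → (188.832,20.521) → (180.063,10.930) → (167.097,11.807) → (159.699,22.490) → (163.438,34.935). Closed: final G1 returns to the first vertex.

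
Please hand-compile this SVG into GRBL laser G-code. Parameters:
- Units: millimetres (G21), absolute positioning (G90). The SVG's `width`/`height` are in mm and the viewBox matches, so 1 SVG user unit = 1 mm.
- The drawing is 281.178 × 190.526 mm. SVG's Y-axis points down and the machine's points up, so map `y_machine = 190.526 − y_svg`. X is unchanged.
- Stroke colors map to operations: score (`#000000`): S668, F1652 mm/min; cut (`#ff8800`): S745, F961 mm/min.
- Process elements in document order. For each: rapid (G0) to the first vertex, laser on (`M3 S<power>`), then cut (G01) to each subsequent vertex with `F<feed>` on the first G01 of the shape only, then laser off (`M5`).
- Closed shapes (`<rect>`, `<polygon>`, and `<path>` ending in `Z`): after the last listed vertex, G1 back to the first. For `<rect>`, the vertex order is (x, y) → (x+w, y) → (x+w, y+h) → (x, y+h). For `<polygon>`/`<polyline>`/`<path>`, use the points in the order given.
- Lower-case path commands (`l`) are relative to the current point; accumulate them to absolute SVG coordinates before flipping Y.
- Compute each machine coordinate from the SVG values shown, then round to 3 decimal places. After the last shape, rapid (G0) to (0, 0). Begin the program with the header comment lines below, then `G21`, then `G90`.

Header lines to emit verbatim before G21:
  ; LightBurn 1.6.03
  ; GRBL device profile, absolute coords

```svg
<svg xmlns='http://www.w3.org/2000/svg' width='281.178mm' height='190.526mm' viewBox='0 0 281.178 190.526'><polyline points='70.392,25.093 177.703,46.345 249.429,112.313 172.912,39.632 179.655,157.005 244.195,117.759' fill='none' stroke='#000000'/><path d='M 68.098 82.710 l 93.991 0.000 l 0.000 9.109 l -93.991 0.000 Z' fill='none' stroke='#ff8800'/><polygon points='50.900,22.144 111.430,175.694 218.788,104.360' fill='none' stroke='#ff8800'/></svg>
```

Since the viewBox matches the mm dimensions, user units are millimetres directly. The only transform is the Y-flip y_m = 190.526 − y_svg.

Shape 1 is a open polyline drawn with `<polyline>`. Its stroke #000000 means score at S668, F1652. After flipping Y the toolpath is (70.392,165.433) → (177.703,144.181) → (249.429,78.213) → (172.912,150.894) → (179.655,33.521) → (244.195,72.767).

Shape 2 is a rectangle drawn with `<path>`. Its stroke #ff8800 means cut at S745, F961. After flipping Y the toolpath is (68.098,107.816) → (162.089,107.816) → (162.089,98.707) → (68.098,98.707) → (68.098,107.816), returning to the start.

Shape 3 is a closed polygon drawn with `<polygon>`. Its stroke #ff8800 means cut at S745, F961. After flipping Y the toolpath is (50.900,168.382) → (111.430,14.832) → (218.788,86.166) → (50.900,168.382), returning to the start.

; LightBurn 1.6.03
; GRBL device profile, absolute coords
G21
G90
G0 X70.392 Y165.433
M3 S668
G01 X177.703 Y144.181 F1652
G01 X249.429 Y78.213
G01 X172.912 Y150.894
G01 X179.655 Y33.521
G01 X244.195 Y72.767
M5
G0 X68.098 Y107.816
M3 S745
G01 X162.089 Y107.816 F961
G01 X162.089 Y98.707
G01 X68.098 Y98.707
G01 X68.098 Y107.816
M5
G0 X50.900 Y168.382
M3 S745
G01 X111.430 Y14.832 F961
G01 X218.788 Y86.166
G01 X50.900 Y168.382
M5
G0 X0.000 Y0.000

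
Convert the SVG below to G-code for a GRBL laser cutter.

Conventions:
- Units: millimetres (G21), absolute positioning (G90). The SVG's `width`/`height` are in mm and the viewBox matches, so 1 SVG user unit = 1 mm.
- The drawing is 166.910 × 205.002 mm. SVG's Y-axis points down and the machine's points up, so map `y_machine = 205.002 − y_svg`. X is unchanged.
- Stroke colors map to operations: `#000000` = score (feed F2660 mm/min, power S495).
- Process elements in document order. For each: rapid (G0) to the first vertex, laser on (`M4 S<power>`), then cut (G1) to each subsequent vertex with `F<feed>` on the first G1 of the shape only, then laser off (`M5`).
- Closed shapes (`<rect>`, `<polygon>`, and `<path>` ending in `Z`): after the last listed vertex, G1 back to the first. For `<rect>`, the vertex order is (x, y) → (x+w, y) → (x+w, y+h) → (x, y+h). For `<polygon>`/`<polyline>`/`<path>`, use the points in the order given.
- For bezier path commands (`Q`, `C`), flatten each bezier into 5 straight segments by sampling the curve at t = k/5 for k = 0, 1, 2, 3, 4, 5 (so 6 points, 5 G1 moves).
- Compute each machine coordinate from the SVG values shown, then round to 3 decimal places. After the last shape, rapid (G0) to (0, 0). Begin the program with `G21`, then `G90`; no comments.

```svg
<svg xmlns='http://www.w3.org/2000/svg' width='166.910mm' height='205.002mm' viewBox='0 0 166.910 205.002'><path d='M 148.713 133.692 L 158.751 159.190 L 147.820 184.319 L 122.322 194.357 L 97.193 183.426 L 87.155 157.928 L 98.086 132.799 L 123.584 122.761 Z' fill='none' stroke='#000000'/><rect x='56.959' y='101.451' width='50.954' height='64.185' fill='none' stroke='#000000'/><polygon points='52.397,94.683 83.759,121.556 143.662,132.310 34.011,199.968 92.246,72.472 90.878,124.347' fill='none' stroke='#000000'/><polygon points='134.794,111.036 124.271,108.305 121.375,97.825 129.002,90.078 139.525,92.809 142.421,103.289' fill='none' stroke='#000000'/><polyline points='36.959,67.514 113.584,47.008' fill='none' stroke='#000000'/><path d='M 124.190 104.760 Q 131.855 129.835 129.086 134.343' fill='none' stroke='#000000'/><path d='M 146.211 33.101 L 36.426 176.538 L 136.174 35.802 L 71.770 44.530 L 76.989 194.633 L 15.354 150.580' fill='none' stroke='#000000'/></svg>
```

1 u = 1 mm; y_m = 205.002 − y.

[1] `<path>` regular polygon, #000000→score S495 F2660: (148.713,71.310) → (158.751,45.812) → (147.820,20.683) → (122.322,10.645) → (97.193,21.576) → (87.155,47.074) → (98.086,72.203) → (123.584,82.241) → (148.713,71.310) (closed)

[2] `<rect>` rectangle, #000000→score S495 F2660: (56.959,103.551) → (107.913,103.551) → (107.913,39.366) → (56.959,39.366) → (56.959,103.551) (closed)

[3] `<polygon>` closed polygon, #000000→score S495 F2660: (52.397,110.319) → (83.759,83.446) → (143.662,72.692) → (34.011,5.034) → (92.246,132.530) → (90.878,80.655) → (52.397,110.319) (closed)

[4] `<polygon>` regular polygon, #000000→score S495 F2660: (134.794,93.966) → (124.271,96.697) → (121.375,107.177) → (129.002,114.924) → (139.525,112.193) → (142.421,101.713) → (134.794,93.966) (closed)

[5] `<polyline>` line segment, #000000→score S495 F2660: (36.959,137.488) → (113.584,157.994)

[6] `<path>` quadratic bezier, #000000→score S495 F2660: (124.190,100.242) → (126.839,91.035) → (128.653,83.473) → (129.632,77.556) → (129.776,73.285) → (129.086,70.659)

[7] `<path>` open polyline, #000000→score S495 F2660: (146.211,171.901) → (36.426,28.464) → (136.174,169.200) → (71.770,160.472) → (76.989,10.369) → (15.354,54.422)

G21
G90
G0 X148.713 Y71.310
M4 S495
G1 X158.751 Y45.812 F2660
G1 X147.820 Y20.683
G1 X122.322 Y10.645
G1 X97.193 Y21.576
G1 X87.155 Y47.074
G1 X98.086 Y72.203
G1 X123.584 Y82.241
G1 X148.713 Y71.310
M5
G0 X56.959 Y103.551
M4 S495
G1 X107.913 Y103.551 F2660
G1 X107.913 Y39.366
G1 X56.959 Y39.366
G1 X56.959 Y103.551
M5
G0 X52.397 Y110.319
M4 S495
G1 X83.759 Y83.446 F2660
G1 X143.662 Y72.692
G1 X34.011 Y5.034
G1 X92.246 Y132.530
G1 X90.878 Y80.655
G1 X52.397 Y110.319
M5
G0 X134.794 Y93.966
M4 S495
G1 X124.271 Y96.697 F2660
G1 X121.375 Y107.177
G1 X129.002 Y114.924
G1 X139.525 Y112.193
G1 X142.421 Y101.713
G1 X134.794 Y93.966
M5
G0 X36.959 Y137.488
M4 S495
G1 X113.584 Y157.994 F2660
M5
G0 X124.190 Y100.242
M4 S495
G1 X126.839 Y91.035 F2660
G1 X128.653 Y83.473
G1 X129.632 Y77.556
G1 X129.776 Y73.285
G1 X129.086 Y70.659
M5
G0 X146.211 Y171.901
M4 S495
G1 X36.426 Y28.464 F2660
G1 X136.174 Y169.200
G1 X71.770 Y160.472
G1 X76.989 Y10.369
G1 X15.354 Y54.422
M5
G0 X0.000 Y0.000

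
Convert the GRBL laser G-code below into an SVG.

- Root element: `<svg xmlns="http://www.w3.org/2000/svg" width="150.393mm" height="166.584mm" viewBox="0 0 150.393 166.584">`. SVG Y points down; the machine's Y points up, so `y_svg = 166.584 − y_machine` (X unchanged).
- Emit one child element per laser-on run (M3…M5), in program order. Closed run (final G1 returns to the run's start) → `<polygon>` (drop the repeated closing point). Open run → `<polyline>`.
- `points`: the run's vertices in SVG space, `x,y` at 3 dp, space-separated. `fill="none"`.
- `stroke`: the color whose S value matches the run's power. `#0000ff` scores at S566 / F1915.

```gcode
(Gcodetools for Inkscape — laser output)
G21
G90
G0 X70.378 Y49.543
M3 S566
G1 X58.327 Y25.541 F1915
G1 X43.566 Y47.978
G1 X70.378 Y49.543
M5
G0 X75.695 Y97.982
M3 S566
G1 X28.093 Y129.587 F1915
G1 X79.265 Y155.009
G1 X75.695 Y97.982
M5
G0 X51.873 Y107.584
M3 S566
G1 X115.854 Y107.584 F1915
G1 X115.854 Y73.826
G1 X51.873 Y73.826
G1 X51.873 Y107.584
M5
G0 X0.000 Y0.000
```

Machine Y-up, SVG Y-down with viewBox height 166.584, so y_svg = 166.584 − y_machine; X carries over. Every run uses S566, so all elements get stroke `#0000ff` (score).

Run 1: The run returns to its start, so emit a `<polygon>` with points (Y-flipped): 70.378,117.041 58.327,141.043 43.566,118.606.

Run 2: The run returns to its start, so emit a `<polygon>` with points (Y-flipped): 75.695,68.602 28.093,36.997 79.265,11.575.

Run 3: The run returns to its start, so emit a `<polygon>` with points (Y-flipped): 51.873,59.000 115.854,59.000 115.854,92.758 51.873,92.758.

<svg xmlns="http://www.w3.org/2000/svg" width="150.393mm" height="166.584mm" viewBox="0 0 150.393 166.584">
  <polygon points="70.378,117.041 58.327,141.043 43.566,118.606" fill="none" stroke="#0000ff"/>
  <polygon points="75.695,68.602 28.093,36.997 79.265,11.575" fill="none" stroke="#0000ff"/>
  <polygon points="51.873,59.000 115.854,59.000 115.854,92.758 51.873,92.758" fill="none" stroke="#0000ff"/>
</svg>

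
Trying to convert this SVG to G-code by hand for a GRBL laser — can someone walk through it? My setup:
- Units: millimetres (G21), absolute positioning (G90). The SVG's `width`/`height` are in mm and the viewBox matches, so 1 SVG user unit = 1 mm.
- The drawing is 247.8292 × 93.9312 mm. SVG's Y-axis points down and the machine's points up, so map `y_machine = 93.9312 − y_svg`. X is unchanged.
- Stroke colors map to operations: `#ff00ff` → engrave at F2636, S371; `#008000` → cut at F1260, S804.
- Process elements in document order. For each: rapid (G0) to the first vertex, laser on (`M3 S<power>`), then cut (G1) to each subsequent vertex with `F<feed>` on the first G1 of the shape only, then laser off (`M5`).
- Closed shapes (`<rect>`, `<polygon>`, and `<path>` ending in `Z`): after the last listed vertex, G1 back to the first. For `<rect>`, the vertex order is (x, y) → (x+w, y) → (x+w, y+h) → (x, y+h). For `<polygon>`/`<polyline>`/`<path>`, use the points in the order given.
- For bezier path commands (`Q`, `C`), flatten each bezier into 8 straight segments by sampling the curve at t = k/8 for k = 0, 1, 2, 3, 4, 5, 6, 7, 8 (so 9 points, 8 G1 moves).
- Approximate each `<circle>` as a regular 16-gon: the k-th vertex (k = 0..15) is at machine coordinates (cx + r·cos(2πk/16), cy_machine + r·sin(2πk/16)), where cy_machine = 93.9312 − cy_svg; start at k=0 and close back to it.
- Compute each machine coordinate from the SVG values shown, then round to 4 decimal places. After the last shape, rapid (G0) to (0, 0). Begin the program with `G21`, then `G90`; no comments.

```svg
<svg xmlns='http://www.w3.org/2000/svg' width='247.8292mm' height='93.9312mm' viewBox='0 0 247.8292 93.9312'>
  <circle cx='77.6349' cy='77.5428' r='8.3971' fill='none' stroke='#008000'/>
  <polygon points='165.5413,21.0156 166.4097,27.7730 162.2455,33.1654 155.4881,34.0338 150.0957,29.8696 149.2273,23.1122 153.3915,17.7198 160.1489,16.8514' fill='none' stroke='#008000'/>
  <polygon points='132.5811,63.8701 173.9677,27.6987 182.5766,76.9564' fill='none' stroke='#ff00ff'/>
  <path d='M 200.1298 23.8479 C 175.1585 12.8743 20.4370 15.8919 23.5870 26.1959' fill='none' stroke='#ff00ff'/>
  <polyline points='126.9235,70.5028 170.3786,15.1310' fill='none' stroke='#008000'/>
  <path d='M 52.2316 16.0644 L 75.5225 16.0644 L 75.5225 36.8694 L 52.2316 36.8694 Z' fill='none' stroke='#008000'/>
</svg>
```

G21
G90
G0 X86.0320 Y16.3884
M3 S804
G1 X85.3928 Y19.6018 F1260
G1 X83.5725 Y22.3260
G1 X80.8483 Y24.1463
G1 X77.6349 Y24.7855
G1 X74.4215 Y24.1463
G1 X71.6973 Y22.3260
G1 X69.8770 Y19.6018
G1 X69.2378 Y16.3884
G1 X69.8770 Y13.1750
G1 X71.6973 Y10.4508
G1 X74.4215 Y8.6305
G1 X77.6349 Y7.9913
G1 X80.8483 Y8.6305
G1 X83.5725 Y10.4508
G1 X85.3928 Y13.1750
G1 X86.0320 Y16.3884
M5
G0 X165.5413 Y72.9156
M3 S804
G1 X166.4097 Y66.1582 F1260
G1 X162.2455 Y60.7658
G1 X155.4881 Y59.8974
G1 X150.0957 Y64.0616
G1 X149.2273 Y70.8190
G1 X153.3915 Y76.2114
G1 X160.1489 Y77.0798
G1 X165.5413 Y72.9156
M5
G0 X132.5811 Y30.0611
M3 S371
G1 X173.9677 Y66.2325 F2636
G1 X182.5766 Y16.9748
G1 X132.5811 Y30.0611
M5
G0 X200.1298 Y70.0833
M3 S371
G1 X185.2453 Y73.5557 F2636
G1 X161.5673 Y75.7949
G1 X132.4663 Y76.8796
G1 X101.3129 Y76.8884
G1 X71.4777 Y75.8998
G1 X46.3313 Y73.9923
G1 X29.2442 Y71.2447
G1 X23.5870 Y67.7353
M5
G0 X126.9235 Y23.4284
M3 S804
G1 X170.3786 Y78.8002 F1260
M5
G0 X52.2316 Y77.8668
M3 S804
G1 X75.5225 Y77.8668 F1260
G1 X75.5225 Y57.0618
G1 X52.2316 Y57.0618
G1 X52.2316 Y77.8668
M5
G0 X0.0000 Y0.0000

viewBox `0 0 247.8292 93.9312` with mm width/height → 1 unit = 1 mm. Flip: y_m = 93.9312 − y_svg.

**Shape 1** — `<circle>` circle, stroke `#008000` → cut (S804, F1260). Machine vertices: (86.0320,16.3884) → (85.3928,19.6018) → (83.5725,22.3260) → (80.8483,24.1463) → (77.6349,24.7855) → (74.4215,24.1463) → (71.6973,22.3260) → (69.8770,19.6018) → (69.2378,16.3884) → (69.8770,13.1750) → (71.6973,10.4508) → (74.4215,8.6305) → (77.6349,7.9913) → (80.8483,8.6305) → (83.5725,10.4508) → (85.3928,13.1750) → (86.0320,16.3884). Closed: final G1 returns to the first vertex.

**Shape 2** — `<polygon>` regular polygon, stroke `#008000` → cut (S804, F1260). Machine vertices: (165.5413,72.9156) → (166.4097,66.1582) → (162.2455,60.7658) → (155.4881,59.8974) → (150.0957,64.0616) → (149.2273,70.8190) → (153.3915,76.2114) → (160.1489,77.0798) → (165.5413,72.9156). Closed: final G1 returns to the first vertex.

**Shape 3** — `<polygon>` closed polygon, stroke `#ff00ff` → engrave (S371, F2636). Machine vertices: (132.5811,30.0611) → (173.9677,66.2325) → (182.5766,16.9748) → (132.5811,30.0611). Closed: final G1 returns to the first vertex.

**Shape 4** — `<path>` cubic bezier, stroke `#ff00ff` → engrave (S371, F2636). Control points (SVG): P0=(200.1298,23.8479), P1=(175.1585,12.8743), P2=(20.4370,15.8919), P3=(23.5870,26.1959); sampled at t=k/8. Machine vertices: (200.1298,70.0833) → (185.2453,73.5557) → (161.5673,75.7949) → (132.4663,76.8796) → (101.3129,76.8884) → (71.4777,75.8998) → (46.3313,73.9923) → (29.2442,71.2447) → (23.5870,67.7353). Open path.

**Shape 5** — `<polyline>` line segment, stroke `#008000` → cut (S804, F1260). Machine vertices: (126.9235,23.4284) → (170.3786,78.8002). Open path.

**Shape 6** — `<path>` rectangle, stroke `#008000` → cut (S804, F1260). Machine vertices: (52.2316,77.8668) → (75.5225,77.8668) → (75.5225,57.0618) → (52.2316,57.0618) → (52.2316,77.8668). Closed: final G1 returns to the first vertex.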